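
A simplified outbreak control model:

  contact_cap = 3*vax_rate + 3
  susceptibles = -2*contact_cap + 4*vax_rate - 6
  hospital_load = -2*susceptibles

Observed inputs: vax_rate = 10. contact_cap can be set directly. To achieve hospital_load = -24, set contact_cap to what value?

Intervening on contact_cap fixes its value directly, overriding its dependence on vax_rate.
Substituting into the susceptibles equation gives susceptibles = -2*contact_cap + 34.
Substituting into the hospital_load equation gives hospital_load = 4*contact_cap - 68.
Solve 4*contact_cap - 68 = -24: contact_cap = (-24 + 68) / 4 = 11.

contact_cap = 11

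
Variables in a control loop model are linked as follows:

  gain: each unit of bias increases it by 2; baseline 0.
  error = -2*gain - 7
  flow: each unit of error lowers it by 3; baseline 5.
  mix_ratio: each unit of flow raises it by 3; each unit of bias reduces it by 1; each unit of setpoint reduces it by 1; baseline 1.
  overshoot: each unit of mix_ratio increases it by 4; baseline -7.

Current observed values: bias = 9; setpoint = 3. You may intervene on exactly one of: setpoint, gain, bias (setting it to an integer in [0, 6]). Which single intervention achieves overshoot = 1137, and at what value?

set bias = 6

Intervening on setpoint: overshoot = -4*setpoint + 1569. Reaching 1137 requires setpoint = 108, outside [0, 6].
Intervening on gain: overshoot = 72*gain + 261. Reaching 1137 requires gain = 73/6, not an integer.
Intervening on bias: with other inputs at their observed values, overshoot = 140*bias + 297. Solving for 1137 gives bias = 6, within [0, 6].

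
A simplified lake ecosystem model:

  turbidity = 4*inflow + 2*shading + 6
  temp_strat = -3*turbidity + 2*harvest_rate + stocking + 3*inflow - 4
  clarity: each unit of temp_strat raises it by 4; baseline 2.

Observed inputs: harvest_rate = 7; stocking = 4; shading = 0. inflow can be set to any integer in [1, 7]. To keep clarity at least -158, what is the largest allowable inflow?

Substituting into the turbidity equation gives turbidity = 4*inflow + 6.
Substituting into the temp_strat equation gives temp_strat = -9*inflow - 4.
Substituting into the clarity equation gives clarity = -36*inflow - 14.
Require -36*inflow - 14 ≥ -158, so inflow ≤ 4.
The largest integer in [1, 7] satisfying this is 4.

inflow = 4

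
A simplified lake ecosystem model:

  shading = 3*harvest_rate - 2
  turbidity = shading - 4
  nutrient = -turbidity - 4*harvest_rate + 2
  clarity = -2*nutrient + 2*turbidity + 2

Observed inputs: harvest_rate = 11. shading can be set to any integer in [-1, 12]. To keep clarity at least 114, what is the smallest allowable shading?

Intervening on shading fixes its value directly, overriding its dependence on harvest_rate.
Substituting into the nutrient equation gives nutrient = -shading - 38.
Substituting into the clarity equation gives clarity = 4*shading + 70.
Require 4*shading + 70 ≥ 114, so shading ≥ 11.
The smallest integer in [-1, 12] satisfying this is 11.

shading = 11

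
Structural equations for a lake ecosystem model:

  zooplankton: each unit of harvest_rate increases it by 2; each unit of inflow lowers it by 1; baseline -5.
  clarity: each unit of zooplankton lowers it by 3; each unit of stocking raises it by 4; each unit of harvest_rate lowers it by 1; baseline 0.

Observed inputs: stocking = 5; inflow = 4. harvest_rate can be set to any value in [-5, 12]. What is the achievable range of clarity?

-37 to 82

Substituting into the zooplankton equation gives zooplankton = 2*harvest_rate - 9.
Substituting into the clarity equation gives clarity = -7*harvest_rate + 47.
Linear in harvest_rate, so extremes are at the endpoints: harvest_rate = -5 gives clarity = 82; harvest_rate = 12 gives clarity = -37.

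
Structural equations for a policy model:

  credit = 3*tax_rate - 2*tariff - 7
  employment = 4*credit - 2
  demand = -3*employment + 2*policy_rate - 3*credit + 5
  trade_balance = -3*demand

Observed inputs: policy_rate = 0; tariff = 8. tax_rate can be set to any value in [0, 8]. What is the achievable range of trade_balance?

Substituting into the credit equation gives credit = 3*tax_rate - 23.
So employment = 12*tax_rate - 94.
Substituting into the demand equation gives demand = -45*tax_rate + 356.
Substituting into the trade_balance equation gives trade_balance = 135*tax_rate - 1068.
Linear in tax_rate, so extremes are at the endpoints: tax_rate = 0 gives trade_balance = -1068; tax_rate = 8 gives trade_balance = 12.

-1068 to 12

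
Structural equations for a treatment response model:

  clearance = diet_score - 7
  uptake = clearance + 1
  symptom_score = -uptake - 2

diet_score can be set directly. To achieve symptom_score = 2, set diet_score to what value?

Substituting into the uptake equation gives uptake = diet_score - 6.
Substituting into the symptom_score equation gives symptom_score = -diet_score + 4.
Solve -diet_score + 4 = 2: diet_score = (2 - 4) / -1 = 2.

diet_score = 2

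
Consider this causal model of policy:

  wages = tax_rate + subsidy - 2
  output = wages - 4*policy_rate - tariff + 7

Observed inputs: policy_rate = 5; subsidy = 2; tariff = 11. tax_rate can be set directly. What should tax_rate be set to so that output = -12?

tax_rate = 12

Substituting into the wages equation gives wages = tax_rate.
Substituting into the output equation gives output = tax_rate - 24.
Solve tax_rate - 24 = -12: tax_rate = (-12 + 24) / 1 = 12.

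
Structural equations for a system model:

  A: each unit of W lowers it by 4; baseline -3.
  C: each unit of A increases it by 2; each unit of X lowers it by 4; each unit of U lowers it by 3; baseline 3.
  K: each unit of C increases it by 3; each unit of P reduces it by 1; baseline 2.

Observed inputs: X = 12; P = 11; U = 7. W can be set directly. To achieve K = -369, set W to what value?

W = 6

Substituting into the C equation gives C = -8*W - 72.
This gives K = -24*W - 225.
Solve -24*W - 225 = -369: W = (-369 + 225) / -24 = 6.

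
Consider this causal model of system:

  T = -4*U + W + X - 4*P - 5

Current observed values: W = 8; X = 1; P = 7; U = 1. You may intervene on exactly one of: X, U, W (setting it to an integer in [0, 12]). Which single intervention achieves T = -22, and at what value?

Intervening on X: with other inputs at their observed values, T = X - 29. Solving for -22 gives X = 7, within [0, 12].
Intervening on U: T = -4*U - 24. Reaching -22 requires U = -1/2, not an integer.
Intervening on W: T = W - 36. Reaching -22 requires W = 14, outside [0, 12].

set X = 7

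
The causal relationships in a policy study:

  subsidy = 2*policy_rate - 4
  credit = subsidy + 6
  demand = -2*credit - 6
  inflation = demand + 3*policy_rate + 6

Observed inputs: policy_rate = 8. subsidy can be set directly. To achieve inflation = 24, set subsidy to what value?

subsidy = -6

Intervening on subsidy fixes its value directly, overriding its dependence on policy_rate.
Substituting into the demand equation gives demand = -2*subsidy - 18.
inflation becomes -2*subsidy + 12.
Solve -2*subsidy + 12 = 24: subsidy = (24 - 12) / -2 = -6.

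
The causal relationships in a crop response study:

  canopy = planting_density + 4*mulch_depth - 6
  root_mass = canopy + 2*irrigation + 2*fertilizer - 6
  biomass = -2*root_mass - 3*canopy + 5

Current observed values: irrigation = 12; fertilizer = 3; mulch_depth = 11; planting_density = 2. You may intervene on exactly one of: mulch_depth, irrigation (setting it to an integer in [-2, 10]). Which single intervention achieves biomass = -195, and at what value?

Intervening on mulch_depth: biomass = -20*mulch_depth - 23. Reaching -195 requires mulch_depth = 43/5, not an integer.
Intervening on irrigation: with other inputs at their observed values, biomass = -4*irrigation - 195. Solving for -195 gives irrigation = 0, within [-2, 10].

set irrigation = 0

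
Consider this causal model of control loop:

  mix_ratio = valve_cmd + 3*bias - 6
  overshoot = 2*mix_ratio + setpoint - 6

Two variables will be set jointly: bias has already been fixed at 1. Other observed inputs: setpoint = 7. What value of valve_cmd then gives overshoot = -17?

With bias held at 1:
Substituting into the mix_ratio equation gives mix_ratio = valve_cmd - 3.
So overshoot = 2*valve_cmd - 5.
Solve 2*valve_cmd - 5 = -17: valve_cmd = (-17 + 5) / 2 = -6.

valve_cmd = -6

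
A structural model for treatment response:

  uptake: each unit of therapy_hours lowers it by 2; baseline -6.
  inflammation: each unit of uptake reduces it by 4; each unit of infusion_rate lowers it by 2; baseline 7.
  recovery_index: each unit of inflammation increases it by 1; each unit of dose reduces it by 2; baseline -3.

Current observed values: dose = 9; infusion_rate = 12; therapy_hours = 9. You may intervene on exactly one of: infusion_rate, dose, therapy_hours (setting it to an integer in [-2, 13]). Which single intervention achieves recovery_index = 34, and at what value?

Intervening on infusion_rate: recovery_index = -2*infusion_rate + 82. Reaching 34 requires infusion_rate = 24, outside [-2, 13].
Intervening on dose: recovery_index = -2*dose + 76. Reaching 34 requires dose = 21, outside [-2, 13].
Intervening on therapy_hours: with other inputs at their observed values, recovery_index = 8*therapy_hours - 14. Solving for 34 gives therapy_hours = 6, within [-2, 13].

set therapy_hours = 6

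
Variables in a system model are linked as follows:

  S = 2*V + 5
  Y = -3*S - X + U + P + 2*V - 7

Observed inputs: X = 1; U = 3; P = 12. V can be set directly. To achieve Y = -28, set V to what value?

Substituting into the Y equation gives Y = -4*V - 8.
Solve -4*V - 8 = -28: V = (-28 + 8) / -4 = 5.

V = 5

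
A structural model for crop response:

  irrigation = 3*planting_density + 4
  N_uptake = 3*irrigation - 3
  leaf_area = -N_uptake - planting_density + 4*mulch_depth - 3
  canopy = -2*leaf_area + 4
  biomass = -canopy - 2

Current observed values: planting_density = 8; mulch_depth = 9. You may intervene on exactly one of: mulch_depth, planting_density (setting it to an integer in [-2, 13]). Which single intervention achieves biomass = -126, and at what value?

set mulch_depth = 8

Intervening on mulch_depth: with other inputs at their observed values, biomass = 8*mulch_depth - 190. Solving for -126 gives mulch_depth = 8, within [-2, 13].
Intervening on planting_density: biomass = -20*planting_density + 42. Reaching -126 requires planting_density = 42/5, not an integer.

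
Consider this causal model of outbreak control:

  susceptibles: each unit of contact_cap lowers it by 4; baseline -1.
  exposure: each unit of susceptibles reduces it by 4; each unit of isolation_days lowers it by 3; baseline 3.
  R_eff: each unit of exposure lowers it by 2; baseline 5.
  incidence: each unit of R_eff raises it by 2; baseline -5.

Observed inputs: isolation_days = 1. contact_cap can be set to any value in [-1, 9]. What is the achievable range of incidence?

-587 to 53

Substituting into the exposure equation gives exposure = 16*contact_cap + 4.
R_eff becomes -32*contact_cap - 3.
incidence becomes -64*contact_cap - 11.
Linear in contact_cap, so extremes are at the endpoints: contact_cap = -1 gives incidence = 53; contact_cap = 9 gives incidence = -587.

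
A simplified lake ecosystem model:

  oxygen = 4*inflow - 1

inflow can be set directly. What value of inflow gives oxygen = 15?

inflow = 4

Solve 4*inflow - 1 = 15: inflow = (15 + 1) / 4 = 4.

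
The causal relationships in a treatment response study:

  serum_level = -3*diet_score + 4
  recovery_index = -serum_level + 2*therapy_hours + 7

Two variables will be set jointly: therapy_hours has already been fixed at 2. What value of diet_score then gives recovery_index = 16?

diet_score = 3

With therapy_hours held at 2:
Substituting into the recovery_index equation gives recovery_index = 3*diet_score + 7.
Solve 3*diet_score + 7 = 16: diet_score = (16 - 7) / 3 = 3.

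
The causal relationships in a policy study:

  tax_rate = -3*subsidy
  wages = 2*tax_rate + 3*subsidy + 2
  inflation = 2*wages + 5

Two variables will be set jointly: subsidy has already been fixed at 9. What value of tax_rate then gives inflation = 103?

With subsidy held at 9:
Intervening on tax_rate fixes its value directly, overriding its dependence on subsidy.
Substituting into the wages equation gives wages = 2*tax_rate + 29.
Substituting into the inflation equation gives inflation = 4*tax_rate + 63.
Solve 4*tax_rate + 63 = 103: tax_rate = (103 - 63) / 4 = 10.

tax_rate = 10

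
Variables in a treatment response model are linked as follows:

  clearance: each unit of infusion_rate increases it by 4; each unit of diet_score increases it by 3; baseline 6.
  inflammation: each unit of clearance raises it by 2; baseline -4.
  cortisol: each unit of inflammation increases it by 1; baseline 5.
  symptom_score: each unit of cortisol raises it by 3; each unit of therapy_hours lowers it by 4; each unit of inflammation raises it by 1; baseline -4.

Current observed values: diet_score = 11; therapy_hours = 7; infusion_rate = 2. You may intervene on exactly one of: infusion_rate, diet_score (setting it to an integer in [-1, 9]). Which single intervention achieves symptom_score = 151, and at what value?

set diet_score = 3

Intervening on infusion_rate: symptom_score = 32*infusion_rate + 279. Reaching 151 requires infusion_rate = -4, outside [-1, 9].
Intervening on diet_score: with other inputs at their observed values, symptom_score = 24*diet_score + 79. Solving for 151 gives diet_score = 3, within [-1, 9].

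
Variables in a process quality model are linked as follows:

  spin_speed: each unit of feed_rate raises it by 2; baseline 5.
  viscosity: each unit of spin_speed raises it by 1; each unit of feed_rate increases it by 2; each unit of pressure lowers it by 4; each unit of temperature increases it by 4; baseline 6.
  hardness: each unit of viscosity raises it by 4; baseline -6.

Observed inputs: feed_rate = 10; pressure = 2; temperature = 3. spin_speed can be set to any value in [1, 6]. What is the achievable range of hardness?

118 to 138

Intervening on spin_speed fixes its value directly, overriding its dependence on feed_rate.
Substituting into the viscosity equation gives viscosity = spin_speed + 30.
This gives hardness = 4*spin_speed + 114.
Linear in spin_speed, so extremes are at the endpoints: spin_speed = 1 gives hardness = 118; spin_speed = 6 gives hardness = 138.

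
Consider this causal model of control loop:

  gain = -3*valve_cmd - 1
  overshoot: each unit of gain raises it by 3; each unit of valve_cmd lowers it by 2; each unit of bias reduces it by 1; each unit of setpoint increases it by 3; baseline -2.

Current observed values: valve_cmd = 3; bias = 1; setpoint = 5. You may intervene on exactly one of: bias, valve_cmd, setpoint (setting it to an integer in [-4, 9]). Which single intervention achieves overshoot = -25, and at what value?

set bias = 2

Intervening on bias: with other inputs at their observed values, overshoot = -bias - 23. Solving for -25 gives bias = 2, within [-4, 9].
Intervening on valve_cmd: overshoot = -11*valve_cmd + 9. Reaching -25 requires valve_cmd = 34/11, not an integer.
Intervening on setpoint: overshoot = 3*setpoint - 39. Reaching -25 requires setpoint = 14/3, not an integer.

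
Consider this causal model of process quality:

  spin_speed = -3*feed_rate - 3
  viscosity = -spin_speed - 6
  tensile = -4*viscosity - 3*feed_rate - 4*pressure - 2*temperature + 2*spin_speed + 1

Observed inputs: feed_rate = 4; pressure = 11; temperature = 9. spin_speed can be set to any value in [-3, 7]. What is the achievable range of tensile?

Intervening on spin_speed fixes its value directly, overriding its dependence on feed_rate.
Substituting into the tensile equation gives tensile = 6*spin_speed - 49.
Linear in spin_speed, so extremes are at the endpoints: spin_speed = -3 gives tensile = -67; spin_speed = 7 gives tensile = -7.

-67 to -7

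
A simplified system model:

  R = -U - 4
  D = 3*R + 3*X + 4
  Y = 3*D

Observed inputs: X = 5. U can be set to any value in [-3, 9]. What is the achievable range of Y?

-60 to 48

Substituting into the D equation gives D = -3*U + 7.
This gives Y = -9*U + 21.
Linear in U, so extremes are at the endpoints: U = -3 gives Y = 48; U = 9 gives Y = -60.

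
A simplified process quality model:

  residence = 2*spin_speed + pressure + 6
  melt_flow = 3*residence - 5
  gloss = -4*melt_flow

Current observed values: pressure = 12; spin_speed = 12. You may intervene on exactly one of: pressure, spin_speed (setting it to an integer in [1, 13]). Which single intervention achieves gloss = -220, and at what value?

set spin_speed = 1

Intervening on pressure: gloss = -12*pressure - 340. Reaching -220 requires pressure = -10, outside [1, 13].
Intervening on spin_speed: with other inputs at their observed values, gloss = -24*spin_speed - 196. Solving for -220 gives spin_speed = 1, within [1, 13].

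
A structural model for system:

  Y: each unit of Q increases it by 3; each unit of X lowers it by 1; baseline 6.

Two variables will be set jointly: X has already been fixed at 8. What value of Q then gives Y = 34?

With X held at 8:
Substituting into the Y equation gives Y = 3*Q - 2.
Solve 3*Q - 2 = 34: Q = (34 + 2) / 3 = 12.

Q = 12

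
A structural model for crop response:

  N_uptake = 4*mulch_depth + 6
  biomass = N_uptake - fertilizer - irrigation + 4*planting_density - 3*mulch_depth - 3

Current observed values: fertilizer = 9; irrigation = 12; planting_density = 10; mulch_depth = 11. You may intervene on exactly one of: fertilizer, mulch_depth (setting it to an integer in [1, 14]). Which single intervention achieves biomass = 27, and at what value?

set mulch_depth = 5

Intervening on fertilizer: biomass = -fertilizer + 42. Reaching 27 requires fertilizer = 15, outside [1, 14].
Intervening on mulch_depth: with other inputs at their observed values, biomass = mulch_depth + 22. Solving for 27 gives mulch_depth = 5, within [1, 14].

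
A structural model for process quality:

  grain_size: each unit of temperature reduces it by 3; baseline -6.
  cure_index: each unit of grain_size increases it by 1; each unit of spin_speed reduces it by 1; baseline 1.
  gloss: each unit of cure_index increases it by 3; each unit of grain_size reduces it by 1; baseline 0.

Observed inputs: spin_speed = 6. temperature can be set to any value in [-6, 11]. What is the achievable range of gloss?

-93 to 9

Substituting into the cure_index equation gives cure_index = -3*temperature - 11.
Substituting into the gloss equation gives gloss = -6*temperature - 27.
Linear in temperature, so extremes are at the endpoints: temperature = -6 gives gloss = 9; temperature = 11 gives gloss = -93.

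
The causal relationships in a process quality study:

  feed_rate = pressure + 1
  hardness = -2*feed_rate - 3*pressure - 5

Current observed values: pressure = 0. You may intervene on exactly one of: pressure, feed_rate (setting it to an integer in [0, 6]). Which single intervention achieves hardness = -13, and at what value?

set feed_rate = 4

Intervening on pressure: hardness = -5*pressure - 7. Reaching -13 requires pressure = 6/5, not an integer.
Intervening on feed_rate: with other inputs at their observed values, hardness = -2*feed_rate - 5. Solving for -13 gives feed_rate = 4, within [0, 6].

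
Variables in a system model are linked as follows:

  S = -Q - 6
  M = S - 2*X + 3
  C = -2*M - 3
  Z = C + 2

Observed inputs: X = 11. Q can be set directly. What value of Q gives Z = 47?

Substituting into the M equation gives M = -Q - 25.
This gives C = 2*Q + 47.
Z becomes 2*Q + 49.
Solve 2*Q + 49 = 47: Q = (47 - 49) / 2 = -1.

Q = -1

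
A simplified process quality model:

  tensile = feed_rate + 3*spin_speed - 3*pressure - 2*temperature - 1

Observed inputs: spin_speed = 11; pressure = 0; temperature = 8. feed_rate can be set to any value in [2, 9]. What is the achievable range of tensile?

Substituting into the tensile equation gives tensile = feed_rate + 16.
Linear in feed_rate, so extremes are at the endpoints: feed_rate = 2 gives tensile = 18; feed_rate = 9 gives tensile = 25.

18 to 25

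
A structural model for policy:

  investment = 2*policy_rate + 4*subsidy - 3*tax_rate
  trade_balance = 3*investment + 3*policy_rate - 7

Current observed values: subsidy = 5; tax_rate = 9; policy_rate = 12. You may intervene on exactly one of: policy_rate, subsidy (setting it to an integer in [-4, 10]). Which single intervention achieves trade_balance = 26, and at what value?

set policy_rate = 6

Intervening on policy_rate: with other inputs at their observed values, trade_balance = 9*policy_rate - 28. Solving for 26 gives policy_rate = 6, within [-4, 10].
Intervening on subsidy: trade_balance = 12*subsidy + 20. Reaching 26 requires subsidy = 1/2, not an integer.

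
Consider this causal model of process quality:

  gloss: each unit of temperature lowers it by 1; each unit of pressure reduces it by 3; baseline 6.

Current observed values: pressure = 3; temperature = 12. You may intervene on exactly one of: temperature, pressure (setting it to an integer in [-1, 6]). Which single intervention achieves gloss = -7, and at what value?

Intervening on temperature: with other inputs at their observed values, gloss = -temperature - 3. Solving for -7 gives temperature = 4, within [-1, 6].
Intervening on pressure: gloss = -3*pressure - 6. Reaching -7 requires pressure = 1/3, not an integer.

set temperature = 4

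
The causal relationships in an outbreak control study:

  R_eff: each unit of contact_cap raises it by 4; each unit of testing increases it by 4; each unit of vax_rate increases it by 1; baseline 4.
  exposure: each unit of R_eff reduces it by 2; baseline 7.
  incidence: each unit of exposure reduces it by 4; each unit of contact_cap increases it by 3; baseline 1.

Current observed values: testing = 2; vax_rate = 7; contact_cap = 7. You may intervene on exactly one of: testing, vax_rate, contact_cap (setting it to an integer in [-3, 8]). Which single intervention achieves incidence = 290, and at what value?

set vax_rate = -3

Intervening on testing: incidence = 32*testing + 306. Reaching 290 requires testing = -1/2, not an integer.
Intervening on vax_rate: with other inputs at their observed values, incidence = 8*vax_rate + 314. Solving for 290 gives vax_rate = -3, within [-3, 8].
Intervening on contact_cap: incidence = 35*contact_cap + 125. Reaching 290 requires contact_cap = 33/7, not an integer.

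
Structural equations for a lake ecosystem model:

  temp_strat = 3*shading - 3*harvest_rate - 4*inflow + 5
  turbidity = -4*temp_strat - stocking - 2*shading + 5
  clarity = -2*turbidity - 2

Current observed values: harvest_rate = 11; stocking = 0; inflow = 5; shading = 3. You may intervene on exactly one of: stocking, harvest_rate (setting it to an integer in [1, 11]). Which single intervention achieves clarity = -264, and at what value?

Intervening on stocking: clarity = 2*stocking - 312. Reaching -264 requires stocking = 24, outside [1, 11].
Intervening on harvest_rate: with other inputs at their observed values, clarity = -24*harvest_rate - 48. Solving for -264 gives harvest_rate = 9, within [1, 11].

set harvest_rate = 9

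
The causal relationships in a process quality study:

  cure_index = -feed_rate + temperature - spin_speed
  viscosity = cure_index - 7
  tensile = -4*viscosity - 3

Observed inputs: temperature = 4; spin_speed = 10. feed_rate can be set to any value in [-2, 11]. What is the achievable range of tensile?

41 to 93

Substituting into the cure_index equation gives cure_index = -feed_rate - 6.
Substituting into the viscosity equation gives viscosity = -feed_rate - 13.
This gives tensile = 4*feed_rate + 49.
Linear in feed_rate, so extremes are at the endpoints: feed_rate = -2 gives tensile = 41; feed_rate = 11 gives tensile = 93.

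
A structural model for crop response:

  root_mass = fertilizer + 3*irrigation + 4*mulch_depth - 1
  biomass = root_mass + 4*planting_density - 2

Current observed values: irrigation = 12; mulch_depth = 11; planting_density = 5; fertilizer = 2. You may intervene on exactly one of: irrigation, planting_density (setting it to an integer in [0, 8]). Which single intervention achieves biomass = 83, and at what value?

set planting_density = 1

Intervening on irrigation: biomass = 3*irrigation + 63. Reaching 83 requires irrigation = 20/3, not an integer.
Intervening on planting_density: with other inputs at their observed values, biomass = 4*planting_density + 79. Solving for 83 gives planting_density = 1, within [0, 8].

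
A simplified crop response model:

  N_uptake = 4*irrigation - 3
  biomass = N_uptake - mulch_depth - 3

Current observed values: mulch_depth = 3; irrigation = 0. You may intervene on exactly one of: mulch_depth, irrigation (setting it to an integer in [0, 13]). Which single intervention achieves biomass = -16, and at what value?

set mulch_depth = 10

Intervening on mulch_depth: with other inputs at their observed values, biomass = -mulch_depth - 6. Solving for -16 gives mulch_depth = 10, within [0, 13].
Intervening on irrigation: biomass = 4*irrigation - 9. Reaching -16 requires irrigation = -7/4, not an integer.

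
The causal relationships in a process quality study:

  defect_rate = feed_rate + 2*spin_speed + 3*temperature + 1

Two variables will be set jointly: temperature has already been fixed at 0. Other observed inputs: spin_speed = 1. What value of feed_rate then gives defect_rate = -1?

With temperature held at 0:
Substituting into the defect_rate equation gives defect_rate = feed_rate + 3.
Solve feed_rate + 3 = -1: feed_rate = (-1 - 3) / 1 = -4.

feed_rate = -4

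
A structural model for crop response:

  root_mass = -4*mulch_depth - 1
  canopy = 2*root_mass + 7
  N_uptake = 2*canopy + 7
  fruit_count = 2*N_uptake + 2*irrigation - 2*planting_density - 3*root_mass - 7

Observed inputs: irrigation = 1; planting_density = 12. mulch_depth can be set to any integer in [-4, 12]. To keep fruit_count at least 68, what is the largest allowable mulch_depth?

mulch_depth = -3

Substituting into the canopy equation gives canopy = -8*mulch_depth + 5.
Substituting into the N_uptake equation gives N_uptake = -16*mulch_depth + 17.
Substituting into the fruit_count equation gives fruit_count = -20*mulch_depth + 8.
Require -20*mulch_depth + 8 ≥ 68, so mulch_depth ≤ -3.
The largest integer in [-4, 12] satisfying this is -3.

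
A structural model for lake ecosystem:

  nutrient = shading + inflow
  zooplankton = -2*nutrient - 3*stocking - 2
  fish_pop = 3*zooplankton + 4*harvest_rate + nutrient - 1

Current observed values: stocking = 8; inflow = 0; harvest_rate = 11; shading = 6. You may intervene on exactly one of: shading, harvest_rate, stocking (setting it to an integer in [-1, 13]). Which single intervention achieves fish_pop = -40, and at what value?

set shading = 1

Intervening on shading: with other inputs at their observed values, fish_pop = -5*shading - 35. Solving for -40 gives shading = 1, within [-1, 13].
Intervening on harvest_rate: fish_pop = 4*harvest_rate - 109. Reaching -40 requires harvest_rate = 69/4, not an integer.
Intervening on stocking: fish_pop = -9*stocking + 7. Reaching -40 requires stocking = 47/9, not an integer.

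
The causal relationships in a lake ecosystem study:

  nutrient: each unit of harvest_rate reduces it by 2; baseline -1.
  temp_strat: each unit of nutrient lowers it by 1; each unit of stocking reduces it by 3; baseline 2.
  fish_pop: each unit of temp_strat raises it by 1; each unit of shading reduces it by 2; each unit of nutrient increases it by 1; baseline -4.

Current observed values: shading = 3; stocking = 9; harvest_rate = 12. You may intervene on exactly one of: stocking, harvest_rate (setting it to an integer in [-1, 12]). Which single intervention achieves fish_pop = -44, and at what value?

set stocking = 12

Intervening on stocking: with other inputs at their observed values, fish_pop = -3*stocking - 8. Solving for -44 gives stocking = 12, within [-1, 12].
Intervening on harvest_rate: the paths from harvest_rate to fish_pop cancel (net effect zero), leaving fish_pop = -35; -44 is unreachable this way.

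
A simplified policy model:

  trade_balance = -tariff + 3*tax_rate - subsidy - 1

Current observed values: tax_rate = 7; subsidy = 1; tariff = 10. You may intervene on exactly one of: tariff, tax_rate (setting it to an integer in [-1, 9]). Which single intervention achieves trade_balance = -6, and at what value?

set tax_rate = 2

Intervening on tariff: trade_balance = -tariff + 19. Reaching -6 requires tariff = 25, outside [-1, 9].
Intervening on tax_rate: with other inputs at their observed values, trade_balance = 3*tax_rate - 12. Solving for -6 gives tax_rate = 2, within [-1, 9].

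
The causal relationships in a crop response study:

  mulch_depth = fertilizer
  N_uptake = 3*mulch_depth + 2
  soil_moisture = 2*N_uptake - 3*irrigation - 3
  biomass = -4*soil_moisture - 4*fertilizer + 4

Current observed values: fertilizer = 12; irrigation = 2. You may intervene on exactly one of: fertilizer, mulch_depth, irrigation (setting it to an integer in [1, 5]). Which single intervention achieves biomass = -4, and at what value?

set fertilizer = 1

Intervening on fertilizer: with other inputs at their observed values, biomass = -28*fertilizer + 24. Solving for -4 gives fertilizer = 1, within [1, 5].
Intervening on mulch_depth: biomass = -24*mulch_depth - 24. Reaching -4 requires mulch_depth = -5/6, not an integer.
Intervening on irrigation: biomass = 12*irrigation - 336. Reaching -4 requires irrigation = 83/3, not an integer.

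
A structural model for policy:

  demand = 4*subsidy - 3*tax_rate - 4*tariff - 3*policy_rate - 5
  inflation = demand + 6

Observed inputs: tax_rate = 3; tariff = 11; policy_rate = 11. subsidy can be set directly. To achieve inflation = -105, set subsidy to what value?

Substituting into the demand equation gives demand = 4*subsidy - 91.
This gives inflation = 4*subsidy - 85.
Solve 4*subsidy - 85 = -105: subsidy = (-105 + 85) / 4 = -5.

subsidy = -5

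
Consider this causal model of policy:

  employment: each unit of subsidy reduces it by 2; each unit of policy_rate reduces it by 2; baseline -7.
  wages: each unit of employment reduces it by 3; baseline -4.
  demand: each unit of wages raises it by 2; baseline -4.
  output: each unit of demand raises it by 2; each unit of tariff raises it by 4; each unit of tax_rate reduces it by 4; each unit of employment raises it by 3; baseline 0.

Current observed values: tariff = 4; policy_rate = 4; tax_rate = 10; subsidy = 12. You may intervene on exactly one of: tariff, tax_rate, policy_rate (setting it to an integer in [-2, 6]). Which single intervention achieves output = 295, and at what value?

set tariff = 2

Intervening on tariff: with other inputs at their observed values, output = 4*tariff + 287. Solving for 295 gives tariff = 2, within [-2, 6].
Intervening on tax_rate: output = -4*tax_rate + 343. Reaching 295 requires tax_rate = 12, outside [-2, 6].
Intervening on policy_rate: output = 18*policy_rate + 231. Reaching 295 requires policy_rate = 32/9, not an integer.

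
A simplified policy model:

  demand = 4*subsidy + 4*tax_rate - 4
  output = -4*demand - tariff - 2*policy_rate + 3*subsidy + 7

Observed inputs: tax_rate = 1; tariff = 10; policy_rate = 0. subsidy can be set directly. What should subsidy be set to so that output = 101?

subsidy = -8

Substituting into the demand equation gives demand = 4*subsidy.
Substituting into the output equation gives output = -13*subsidy - 3.
Solve -13*subsidy - 3 = 101: subsidy = (101 + 3) / -13 = -8.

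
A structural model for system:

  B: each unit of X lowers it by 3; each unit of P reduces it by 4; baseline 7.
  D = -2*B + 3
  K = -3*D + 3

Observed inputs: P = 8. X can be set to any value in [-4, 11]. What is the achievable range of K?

-354 to -84

Substituting into the B equation gives B = -3*X - 25.
This gives D = 6*X + 53.
This gives K = -18*X - 156.
Linear in X, so extremes are at the endpoints: X = -4 gives K = -84; X = 11 gives K = -354.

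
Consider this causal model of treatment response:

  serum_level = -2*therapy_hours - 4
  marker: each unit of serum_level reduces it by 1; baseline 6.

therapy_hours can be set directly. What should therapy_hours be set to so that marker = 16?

Substituting into the marker equation gives marker = 2*therapy_hours + 10.
Solve 2*therapy_hours + 10 = 16: therapy_hours = (16 - 10) / 2 = 3.

therapy_hours = 3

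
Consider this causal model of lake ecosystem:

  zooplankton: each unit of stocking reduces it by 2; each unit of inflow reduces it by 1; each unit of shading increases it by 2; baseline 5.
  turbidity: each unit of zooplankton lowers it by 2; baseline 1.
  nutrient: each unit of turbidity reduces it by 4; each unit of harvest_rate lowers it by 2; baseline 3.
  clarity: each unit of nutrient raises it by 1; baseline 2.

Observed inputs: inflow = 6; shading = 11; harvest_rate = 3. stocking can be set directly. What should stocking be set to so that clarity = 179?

Substituting into the zooplankton equation gives zooplankton = -2*stocking + 21.
This gives turbidity = 4*stocking - 41.
Substituting into the nutrient equation gives nutrient = -16*stocking + 161.
This gives clarity = -16*stocking + 163.
Solve -16*stocking + 163 = 179: stocking = (179 - 163) / -16 = -1.

stocking = -1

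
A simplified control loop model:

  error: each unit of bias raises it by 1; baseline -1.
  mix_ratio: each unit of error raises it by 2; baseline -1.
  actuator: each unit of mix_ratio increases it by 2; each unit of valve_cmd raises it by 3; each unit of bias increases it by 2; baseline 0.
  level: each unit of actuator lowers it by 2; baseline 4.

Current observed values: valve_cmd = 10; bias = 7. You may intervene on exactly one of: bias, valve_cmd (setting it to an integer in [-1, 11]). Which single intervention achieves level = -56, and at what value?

Intervening on bias: with other inputs at their observed values, level = -12*bias - 44. Solving for -56 gives bias = 1, within [-1, 11].
Intervening on valve_cmd: level = -6*valve_cmd - 68. Reaching -56 requires valve_cmd = -2, outside [-1, 11].

set bias = 1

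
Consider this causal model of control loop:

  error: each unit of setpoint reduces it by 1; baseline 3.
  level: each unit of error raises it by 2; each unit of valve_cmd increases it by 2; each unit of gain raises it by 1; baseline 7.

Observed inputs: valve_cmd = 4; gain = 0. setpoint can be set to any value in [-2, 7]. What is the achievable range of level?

Substituting into the level equation gives level = -2*setpoint + 21.
Linear in setpoint, so extremes are at the endpoints: setpoint = -2 gives level = 25; setpoint = 7 gives level = 7.

7 to 25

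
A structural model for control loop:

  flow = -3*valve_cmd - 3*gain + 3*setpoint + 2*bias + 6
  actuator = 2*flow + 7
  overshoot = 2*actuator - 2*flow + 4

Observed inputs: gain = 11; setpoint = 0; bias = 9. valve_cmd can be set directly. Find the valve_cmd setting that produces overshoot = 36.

valve_cmd = -6

Substituting into the flow equation gives flow = -3*valve_cmd - 9.
actuator becomes -6*valve_cmd - 11.
Substituting into the overshoot equation gives overshoot = -6*valve_cmd.
Solve -6*valve_cmd = 36: valve_cmd = 36 / -6 = -6.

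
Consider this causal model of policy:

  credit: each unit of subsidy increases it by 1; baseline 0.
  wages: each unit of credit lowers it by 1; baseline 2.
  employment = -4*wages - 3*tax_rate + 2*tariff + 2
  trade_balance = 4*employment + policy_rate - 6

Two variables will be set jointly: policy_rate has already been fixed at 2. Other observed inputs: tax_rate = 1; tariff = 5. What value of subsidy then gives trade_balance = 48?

With policy_rate held at 2:
Substituting into the wages equation gives wages = -subsidy + 2.
Substituting into the employment equation gives employment = 4*subsidy + 1.
trade_balance becomes 16*subsidy.
Solve 16*subsidy = 48: subsidy = 48 / 16 = 3.

subsidy = 3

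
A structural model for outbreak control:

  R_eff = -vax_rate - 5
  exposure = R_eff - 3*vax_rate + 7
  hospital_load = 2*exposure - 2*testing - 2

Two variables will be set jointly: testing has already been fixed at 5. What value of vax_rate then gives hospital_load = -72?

vax_rate = 8

With testing held at 5:
Substituting into the exposure equation gives exposure = -4*vax_rate + 2.
This gives hospital_load = -8*vax_rate - 8.
Solve -8*vax_rate - 8 = -72: vax_rate = (-72 + 8) / -8 = 8.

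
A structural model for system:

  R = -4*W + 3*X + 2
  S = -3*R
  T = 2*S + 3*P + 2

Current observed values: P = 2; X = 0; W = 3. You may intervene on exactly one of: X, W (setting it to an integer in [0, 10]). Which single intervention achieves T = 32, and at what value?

set X = 2

Intervening on X: with other inputs at their observed values, T = -18*X + 68. Solving for 32 gives X = 2, within [0, 10].
Intervening on W: T = 24*W - 4. Reaching 32 requires W = 3/2, not an integer.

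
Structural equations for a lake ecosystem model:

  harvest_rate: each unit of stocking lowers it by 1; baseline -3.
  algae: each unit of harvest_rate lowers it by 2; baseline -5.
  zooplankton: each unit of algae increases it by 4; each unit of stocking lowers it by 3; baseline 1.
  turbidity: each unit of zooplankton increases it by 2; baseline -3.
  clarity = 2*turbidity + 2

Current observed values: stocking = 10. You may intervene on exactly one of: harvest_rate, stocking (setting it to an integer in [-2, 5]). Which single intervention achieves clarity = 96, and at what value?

Intervening on harvest_rate: clarity = -32*harvest_rate - 200. Reaching 96 requires harvest_rate = -37/4, not an integer.
Intervening on stocking: with other inputs at their observed values, clarity = 20*stocking + 16. Solving for 96 gives stocking = 4, within [-2, 5].

set stocking = 4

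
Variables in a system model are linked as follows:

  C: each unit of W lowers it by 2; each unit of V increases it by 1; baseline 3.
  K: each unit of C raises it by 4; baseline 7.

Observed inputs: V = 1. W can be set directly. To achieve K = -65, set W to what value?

W = 11

Substituting into the C equation gives C = -2*W + 4.
Substituting into the K equation gives K = -8*W + 23.
Solve -8*W + 23 = -65: W = (-65 - 23) / -8 = 11.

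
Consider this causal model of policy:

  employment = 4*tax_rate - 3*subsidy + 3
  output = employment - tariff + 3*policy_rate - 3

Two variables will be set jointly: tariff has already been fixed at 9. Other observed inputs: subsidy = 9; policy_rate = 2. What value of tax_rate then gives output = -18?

With tariff held at 9:
Substituting into the employment equation gives employment = 4*tax_rate - 24.
This gives output = 4*tax_rate - 30.
Solve 4*tax_rate - 30 = -18: tax_rate = (-18 + 30) / 4 = 3.

tax_rate = 3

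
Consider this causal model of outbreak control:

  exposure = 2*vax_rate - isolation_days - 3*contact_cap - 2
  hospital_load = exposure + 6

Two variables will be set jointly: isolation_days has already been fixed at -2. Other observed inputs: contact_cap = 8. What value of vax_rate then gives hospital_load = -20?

vax_rate = -1

With isolation_days held at -2:
Substituting into the exposure equation gives exposure = 2*vax_rate - 24.
hospital_load becomes 2*vax_rate - 18.
Solve 2*vax_rate - 18 = -20: vax_rate = (-20 + 18) / 2 = -1.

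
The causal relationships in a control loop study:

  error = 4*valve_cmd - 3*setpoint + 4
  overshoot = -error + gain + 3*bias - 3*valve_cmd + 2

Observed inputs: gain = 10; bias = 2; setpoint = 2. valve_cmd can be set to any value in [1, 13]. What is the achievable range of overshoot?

-71 to 13

Substituting into the error equation gives error = 4*valve_cmd - 2.
Substituting into the overshoot equation gives overshoot = -7*valve_cmd + 20.
Linear in valve_cmd, so extremes are at the endpoints: valve_cmd = 1 gives overshoot = 13; valve_cmd = 13 gives overshoot = -71.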